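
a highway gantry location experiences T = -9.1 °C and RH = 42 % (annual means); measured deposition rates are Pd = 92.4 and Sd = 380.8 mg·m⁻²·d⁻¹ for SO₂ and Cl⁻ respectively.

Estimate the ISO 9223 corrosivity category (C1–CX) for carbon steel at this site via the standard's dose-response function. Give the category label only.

carbon steel: T≤10 °C ⇒ hinge +0.150·(-9.1−10) = -2.8650
  sulphur-dioxide contribution → 2.459 μm/a
  chloride contribution → 11.28 μm/a
  total first-year rate 13.74 μm/a
ISO 9223 Table 2 (carbon steel): 1.3 < 13.7 ≤ 25 μm/a ⇒ C2

C2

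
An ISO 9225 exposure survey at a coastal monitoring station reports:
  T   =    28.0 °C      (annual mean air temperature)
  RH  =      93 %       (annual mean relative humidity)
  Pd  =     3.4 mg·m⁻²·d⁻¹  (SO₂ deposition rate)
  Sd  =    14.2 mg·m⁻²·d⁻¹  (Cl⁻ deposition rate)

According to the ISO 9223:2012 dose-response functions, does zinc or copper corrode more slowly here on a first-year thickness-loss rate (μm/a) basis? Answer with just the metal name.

zinc: temperature factor f = -0.071·(18.0) = -1.2780
  Pd branch = 0.0129·Pd^0.44·e^(0.046·RH+f) = 0.4439 μm/a
  Sd branch = 0.0175·Sd^0.57·e^(0.008·RH+0.085·T) = 1.805 μm/a
  sum: 0.4439 + 1.805 → r_corr = 2.249 μm/a
copper: temperature factor f = -0.080·(18.0) = -1.4400
  SO₂ term: 0.0053·3.4^0.26·exp(0.059·93-1.4400) = 0.4169
  Sd branch = 0.01025·Sd^0.27·e^(0.036·RH+0.049·T) = 2.353 μm/a
  r_corr = 0.4169 + 2.353 = 2.77 μm/a
Ordering by μm/a: copper (2.77) > zinc (2.25)

zinc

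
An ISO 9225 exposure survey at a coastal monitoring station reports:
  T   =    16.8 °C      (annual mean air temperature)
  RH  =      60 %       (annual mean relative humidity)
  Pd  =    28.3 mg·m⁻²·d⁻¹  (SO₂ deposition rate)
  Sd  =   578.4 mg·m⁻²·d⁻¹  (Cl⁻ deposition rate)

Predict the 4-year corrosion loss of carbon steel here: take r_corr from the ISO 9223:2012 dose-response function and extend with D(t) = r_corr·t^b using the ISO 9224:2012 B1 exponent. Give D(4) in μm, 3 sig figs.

D(4) = 202 μm

carbon steel: temperature factor f = -0.054·(6.8) = -0.3672
  Pd branch = 1.77·Pd^0.52·e^(0.02·RH+f) = 23.15 μm/a
  Cl⁻ term: 0.102·578.4^0.62·exp(0.033·60+0.04·16.8) = 74.63
  sum: 23.15 + 74.63 → r_corr = 97.78 μm/a
Power-law: D(4) = r_corr · 4^0.523
  D(4) = 97.78 × 4^0.523 = 97.78 × 2.065 = 201.9 μm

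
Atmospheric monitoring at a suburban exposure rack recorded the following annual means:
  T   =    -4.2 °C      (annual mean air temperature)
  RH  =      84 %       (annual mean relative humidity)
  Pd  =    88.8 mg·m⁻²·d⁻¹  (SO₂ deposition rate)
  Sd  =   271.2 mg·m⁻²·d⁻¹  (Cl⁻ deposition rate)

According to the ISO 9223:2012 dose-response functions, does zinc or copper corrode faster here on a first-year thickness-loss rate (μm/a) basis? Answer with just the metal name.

zinc: T≤10 °C ⇒ hinge +0.038·(-4.2−10) = -0.5396
  sulphur-dioxide contribution → 2.58 μm/a
  chloride contribution → 0.5845 μm/a
  ⇒ r_corr(zinc) = 3.165 μm/a
copper: f(T) = +0.126·(T−10) [T≤10 °C] = -1.7892
  sulphur-dioxide contribution → 0.4038 μm/a
  chloride contribution → 0.7792 μm/a
  total first-year rate 1.183 μm/a
Ordering by μm/a: zinc (3.16) > copper (1.18)

zinc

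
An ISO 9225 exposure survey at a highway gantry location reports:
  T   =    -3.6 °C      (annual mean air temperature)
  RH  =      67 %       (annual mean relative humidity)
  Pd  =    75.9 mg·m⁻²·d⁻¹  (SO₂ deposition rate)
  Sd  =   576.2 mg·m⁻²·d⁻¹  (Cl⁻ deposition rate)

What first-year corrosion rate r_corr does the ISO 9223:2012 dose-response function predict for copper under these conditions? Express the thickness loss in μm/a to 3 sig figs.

copper: f(T) = +0.126·(T−10) [T≤10 °C] = -1.7136
  sulphur-dioxide contribution → 0.1534 μm/a
  chloride contribution → 0.5333 μm/a
  ⇒ r_corr(copper) = 0.6867 μm/a

r_corr = 0.687 μm/a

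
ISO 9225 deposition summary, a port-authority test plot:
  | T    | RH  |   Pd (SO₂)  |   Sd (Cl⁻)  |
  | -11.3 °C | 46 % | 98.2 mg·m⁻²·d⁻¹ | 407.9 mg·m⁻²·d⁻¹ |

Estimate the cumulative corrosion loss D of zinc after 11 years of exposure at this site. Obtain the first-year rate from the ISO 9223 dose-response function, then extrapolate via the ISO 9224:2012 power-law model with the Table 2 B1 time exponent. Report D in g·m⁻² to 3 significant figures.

zinc: temperature factor f = +0.038·(-21.3) = -0.8094
  sulphur-dioxide contribution → 0.3586 μm/a
  chloride contribution → 0.2977 μm/a
  total first-year rate 0.6562 μm/a
ISO 9224: D(t) = r_corr · t^b with b = 0.813 (zinc, B1)
  D(11) = 0.6562 × 11^0.813 = 0.6562 × 7.025 = 4.61 μm
  Mass loss = 4.61 μm × 7.14 g/cm³ = 32.92 g·m⁻²

D(11) = 32.9 g·m⁻²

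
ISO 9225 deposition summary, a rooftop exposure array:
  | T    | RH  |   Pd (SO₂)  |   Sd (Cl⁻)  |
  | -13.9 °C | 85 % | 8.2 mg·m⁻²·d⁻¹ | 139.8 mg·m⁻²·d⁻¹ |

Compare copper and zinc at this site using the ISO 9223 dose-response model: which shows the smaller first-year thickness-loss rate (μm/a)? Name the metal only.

copper

copper: T≤10 °C ⇒ hinge +0.126·(-13.9−10) = -3.0114
  Pd branch = 0.0053·Pd^0.26·e^(0.059·RH+f) = 0.06792 μm/a
  Sd branch = 0.01025·Sd^0.27·e^(0.036·RH+0.049·T) = 0.4199 μm/a
  sum: 0.06792 + 0.4199 → r_corr = 0.4878 μm/a
zinc: f(T) = +0.038·(T−10) [T≤10 °C] = -0.9082
  SO₂ term: 0.0129·8.2^0.44·exp(0.046·85-0.9082) = 0.6551
  Sd branch = 0.0175·Sd^0.57·e^(0.008·RH+0.085·T) = 0.1771 μm/a
  sum: 0.6551 + 0.1771 → r_corr = 0.8322 μm/a
Ordering by μm/a: zinc (0.832) > copper (0.488)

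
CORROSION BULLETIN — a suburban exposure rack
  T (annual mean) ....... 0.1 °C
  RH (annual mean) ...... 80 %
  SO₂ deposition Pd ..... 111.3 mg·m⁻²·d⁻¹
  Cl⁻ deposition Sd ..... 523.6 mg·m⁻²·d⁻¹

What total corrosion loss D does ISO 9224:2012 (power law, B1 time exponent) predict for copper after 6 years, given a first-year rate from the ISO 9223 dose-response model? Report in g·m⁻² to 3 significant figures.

copper: f(T) = +0.126·(T−10) [T≤10 °C] = -1.2474
  SO₂ term: 0.0053·111.3^0.26·exp(0.059·80-1.2474) = 0.5814
  Sd branch = 0.01025·Sd^0.27·e^(0.036·RH+0.049·T) = 0.9948 μm/a
  sum: 0.5814 + 0.9948 → r_corr = 1.576 μm/a
Power-law: D(6) = r_corr · 6^0.667
  D(6) = 1.576 × 6^0.667 = 1.576 × 3.304 = 5.208 μm
  Mass loss = 5.208 μm × 8.96 g/cm³ = 46.66 g·m⁻²

D(6) = 46.7 g·m⁻²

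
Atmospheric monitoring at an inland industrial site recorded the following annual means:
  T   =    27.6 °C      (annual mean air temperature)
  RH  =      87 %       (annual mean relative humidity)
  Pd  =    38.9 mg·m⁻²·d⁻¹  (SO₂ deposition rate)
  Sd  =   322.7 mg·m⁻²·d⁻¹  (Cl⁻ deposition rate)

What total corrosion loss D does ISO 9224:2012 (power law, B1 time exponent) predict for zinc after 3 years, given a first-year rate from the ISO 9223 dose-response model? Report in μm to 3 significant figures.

zinc: temperature factor f = -0.071·(17.6) = -1.2496
  sulphur-dioxide contribution → 1.013 μm/a
  chloride contribution → 9.867 μm/a
  total first-year rate 10.88 μm/a
Power-law: D(3) = r_corr · 3^0.813
  D(3) = 10.88 × 3^0.813 = 10.88 × 2.443 = 26.58 μm

D(3) = 26.6 μm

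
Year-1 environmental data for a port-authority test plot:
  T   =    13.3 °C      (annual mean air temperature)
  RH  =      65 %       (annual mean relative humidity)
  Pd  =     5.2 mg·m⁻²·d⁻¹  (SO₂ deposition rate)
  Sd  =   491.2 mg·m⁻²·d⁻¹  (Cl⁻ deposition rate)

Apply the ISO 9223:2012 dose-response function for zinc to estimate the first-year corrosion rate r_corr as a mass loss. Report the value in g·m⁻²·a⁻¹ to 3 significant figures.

zinc: T>10 °C ⇒ hinge -0.071·(13.3−10) = -0.2343
  SO₂ term: 0.0129·5.2^0.44·exp(0.046·65-0.2343) = 0.4192
  Cl⁻ term: 0.0175·491.2^0.57·exp(0.008·65+0.085·13.3) = 3.118
  r_corr = 0.4192 + 3.118 = 3.537 μm/a
Convert to mass loss: 3.537 μm/a × 7.14 g/cm³ = 25.25 g·m⁻²·a⁻¹

r_corr = 25.3 g·m⁻²·a⁻¹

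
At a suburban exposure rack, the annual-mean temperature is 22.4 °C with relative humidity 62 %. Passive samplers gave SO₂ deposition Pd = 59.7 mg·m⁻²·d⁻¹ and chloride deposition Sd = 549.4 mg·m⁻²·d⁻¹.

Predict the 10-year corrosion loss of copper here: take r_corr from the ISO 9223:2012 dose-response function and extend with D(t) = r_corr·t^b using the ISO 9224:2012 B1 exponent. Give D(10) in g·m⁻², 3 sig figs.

D(10) = 74.6 g·m⁻²

copper: temperature factor f = -0.080·(12.4) = -0.9920
  sulphur-dioxide contribution → 0.2207 μm/a
  chloride contribution → 1.572 μm/a
  total first-year rate 1.793 μm/a
Long-term exponent b (ISO 9224 Table 2, B1) = 0.667
  D(10) = 1.793 × 10^0.667 = 1.793 × 4.645 = 8.329 μm
  Mass loss = 8.329 μm × 8.96 g/cm³ = 74.62 g·m⁻²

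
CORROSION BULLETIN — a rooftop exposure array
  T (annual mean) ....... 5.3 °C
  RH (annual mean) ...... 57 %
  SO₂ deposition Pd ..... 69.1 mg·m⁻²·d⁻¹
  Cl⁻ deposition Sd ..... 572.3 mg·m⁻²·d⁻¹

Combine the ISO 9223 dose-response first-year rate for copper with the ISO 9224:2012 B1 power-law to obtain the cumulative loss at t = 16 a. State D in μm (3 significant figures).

copper: temperature factor f = +0.126·(-4.7) = -0.5922
  sulphur-dioxide contribution → 0.2546 μm/a
  chloride contribution → 0.5744 μm/a
  ⇒ r_corr(copper) = 0.829 μm/a
Power-law: D(16) = r_corr · 16^0.667
  D(16) = 0.829 × 16^0.667 = 0.829 × 6.355 = 5.269 μm

D(16) = 5.27 μm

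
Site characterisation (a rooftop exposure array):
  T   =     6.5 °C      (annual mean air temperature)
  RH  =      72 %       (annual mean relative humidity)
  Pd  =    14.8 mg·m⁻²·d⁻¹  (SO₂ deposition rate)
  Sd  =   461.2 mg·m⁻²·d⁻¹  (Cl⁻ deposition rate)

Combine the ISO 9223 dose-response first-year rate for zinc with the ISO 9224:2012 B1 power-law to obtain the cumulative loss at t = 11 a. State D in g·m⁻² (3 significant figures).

zinc: f(T) = +0.038·(T−10) [T≤10 °C] = -0.1330
  SO₂ term: 0.0129·14.8^0.44·exp(0.046·72-0.1330) = 1.014
  Cl⁻ term: 0.0175·461.2^0.57·exp(0.008·72+0.085·6.5) = 1.785
  r_corr = 1.014 + 1.785 = 2.799 μm/a
Power-law: D(11) = r_corr · 11^0.813
  D(11) = 2.799 × 11^0.813 = 2.799 × 7.025 = 19.66 μm
  Mass loss = 19.66 μm × 7.14 g/cm³ = 140.4 g·m⁻²

D(11) = 140 g·m⁻²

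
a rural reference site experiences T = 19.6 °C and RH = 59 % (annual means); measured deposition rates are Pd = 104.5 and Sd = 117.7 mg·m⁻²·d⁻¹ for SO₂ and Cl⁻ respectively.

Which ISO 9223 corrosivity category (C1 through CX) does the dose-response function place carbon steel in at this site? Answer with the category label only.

C4

carbon steel: T>10 °C ⇒ hinge -0.054·(19.6−10) = -0.5184
  sulphur-dioxide contribution → 38.48 μm/a
  chloride contribution → 30.1 μm/a
  ⇒ r_corr(carbon steel) = 68.58 μm/a
68.6 μm/a falls in (50, 80] for carbon steel → category C4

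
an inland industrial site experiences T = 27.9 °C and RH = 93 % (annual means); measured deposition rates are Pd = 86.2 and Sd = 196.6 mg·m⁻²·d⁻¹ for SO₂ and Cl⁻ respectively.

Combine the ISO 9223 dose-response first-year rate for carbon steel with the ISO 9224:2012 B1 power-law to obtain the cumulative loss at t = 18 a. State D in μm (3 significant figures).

D(18) = 1.00e+03 μm

carbon steel: T>10 °C ⇒ hinge -0.054·(27.9−10) = -0.9666
  sulphur-dioxide contribution → 43.9 μm/a
  chloride contribution → 177.1 μm/a
  ⇒ r_corr(carbon steel) = 221 μm/a
Long-term exponent b (ISO 9224 Table 2, B1) = 0.523
  D(18) = 221 × 18^0.523 = 221 × 4.534 = 1002 μm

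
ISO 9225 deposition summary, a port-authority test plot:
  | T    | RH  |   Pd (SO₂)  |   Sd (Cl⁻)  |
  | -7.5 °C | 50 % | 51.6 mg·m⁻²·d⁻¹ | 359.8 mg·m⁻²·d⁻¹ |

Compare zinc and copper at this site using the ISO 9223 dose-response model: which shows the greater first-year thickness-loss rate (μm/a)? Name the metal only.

zinc: temperature factor f = +0.038·(-17.5) = -0.6650
  SO₂ term: 0.0129·51.6^0.44·exp(0.046·50-0.6650) = 0.3752
  Cl⁻ term: 0.0175·359.8^0.57·exp(0.008·50+0.085·-7.5) = 0.3952
  sum: 0.3752 + 0.3952 → r_corr = 0.7704 μm/a
copper: T≤10 °C ⇒ hinge +0.126·(-7.5−10) = -2.2050
  Pd branch = 0.0053·Pd^0.26·e^(0.059·RH+f) = 0.03113 μm/a
  Cl⁻ term: 0.01025·359.8^0.27·exp(0.036·50+0.049·-7.5) = 0.2104
  sum: 0.03113 + 0.2104 → r_corr = 0.2415 μm/a
Ordering by μm/a: zinc (0.77) > copper (0.241)

zinc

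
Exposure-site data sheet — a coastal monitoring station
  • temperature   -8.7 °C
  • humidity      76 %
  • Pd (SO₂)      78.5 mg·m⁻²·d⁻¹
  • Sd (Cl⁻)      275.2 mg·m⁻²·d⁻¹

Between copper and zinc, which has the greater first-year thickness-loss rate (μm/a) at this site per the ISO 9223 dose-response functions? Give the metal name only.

zinc

copper: T≤10 °C ⇒ hinge +0.126·(-8.7−10) = -2.3562
  Pd branch = 0.0053·Pd^0.26·e^(0.059·RH+f) = 0.1384 μm/a
  Cl⁻ term: 0.01025·275.2^0.27·exp(0.036·76+0.049·-8.7) = 0.4705
  r_corr = 0.1384 + 0.4705 = 0.6088 μm/a
zinc: temperature factor f = +0.038·(-18.7) = -0.7106
  SO₂ term: 0.0129·78.5^0.44·exp(0.046·76-0.7106) = 1.426
  Sd branch = 0.0175·Sd^0.57·e^(0.008·RH+0.085·T) = 0.3772 μm/a
  r_corr = 1.426 + 0.3772 = 1.803 μm/a
Ordering by μm/a: zinc (1.8) > copper (0.609)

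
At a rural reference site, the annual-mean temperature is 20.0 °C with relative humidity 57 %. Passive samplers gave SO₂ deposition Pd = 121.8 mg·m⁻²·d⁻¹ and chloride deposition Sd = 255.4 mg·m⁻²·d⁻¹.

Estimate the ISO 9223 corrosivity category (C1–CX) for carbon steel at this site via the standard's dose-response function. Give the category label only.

carbon steel: T>10 °C ⇒ hinge -0.054·(20.0−10) = -0.5400
  sulphur-dioxide contribution → 39.18 μm/a
  chloride contribution → 46.28 μm/a
  ⇒ r_corr(carbon steel) = 85.46 μm/a
ISO 9223 Table 2 (carbon steel): 80 < 85.5 ≤ 200 μm/a ⇒ C5

C5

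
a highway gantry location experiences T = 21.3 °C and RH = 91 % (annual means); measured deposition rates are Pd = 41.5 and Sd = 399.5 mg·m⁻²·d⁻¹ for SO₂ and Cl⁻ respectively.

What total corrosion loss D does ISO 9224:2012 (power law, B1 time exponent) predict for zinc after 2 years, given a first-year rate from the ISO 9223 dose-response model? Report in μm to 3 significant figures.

D(2) = 15.3 μm

zinc: f(T) = -0.071·(T−10) [T>10 °C] = -0.8023
  Pd branch = 0.0129·Pd^0.44·e^(0.046·RH+f) = 1.959 μm/a
  Sd branch = 0.0175·Sd^0.57·e^(0.008·RH+0.085·T) = 6.735 μm/a
  r_corr = 1.959 + 6.735 = 8.694 μm/a
Long-term exponent b (ISO 9224 Table 2, B1) = 0.813
  D(2) = 8.694 × 2^0.813 = 8.694 × 1.757 = 15.27 μm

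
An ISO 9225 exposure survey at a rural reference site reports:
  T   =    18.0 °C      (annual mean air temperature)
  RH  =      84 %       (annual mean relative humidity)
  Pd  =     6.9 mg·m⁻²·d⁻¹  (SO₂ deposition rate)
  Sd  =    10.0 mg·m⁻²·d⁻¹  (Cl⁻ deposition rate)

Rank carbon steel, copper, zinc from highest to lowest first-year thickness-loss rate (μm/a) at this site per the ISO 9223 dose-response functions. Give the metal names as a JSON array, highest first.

["carbon steel", "copper", "zinc"]

carbon steel: T>10 °C ⇒ hinge -0.054·(18.0−10) = -0.4320
  SO₂ term: 1.77·6.9^0.52·exp(0.02·84-0.4320) = 16.83
  Sd branch = 0.102·Sd^0.62·e^(0.033·RH+0.04·T) = 13.97 μm/a
  r_corr = 16.83 + 13.97 = 30.8 μm/a
copper: T>10 °C ⇒ hinge -0.080·(18.0−10) = -0.6400
  SO₂ term: 0.0053·6.9^0.26·exp(0.059·84-0.6400) = 0.6558
  Sd branch = 0.01025·Sd^0.27·e^(0.036·RH+0.049·T) = 0.9486 μm/a
  r_corr = 0.6558 + 0.9486 = 1.604 μm/a
zinc: f(T) = -0.071·(T−10) [T>10 °C] = -0.5680
  Pd branch = 0.0129·Pd^0.44·e^(0.046·RH+f) = 0.8149 μm/a
  Sd branch = 0.0175·Sd^0.57·e^(0.008·RH+0.085·T) = 0.588 μm/a
  r_corr = 0.8149 + 0.588 = 1.403 μm/a
Ordering by μm/a: carbon steel (30.8) > copper (1.6) > zinc (1.4)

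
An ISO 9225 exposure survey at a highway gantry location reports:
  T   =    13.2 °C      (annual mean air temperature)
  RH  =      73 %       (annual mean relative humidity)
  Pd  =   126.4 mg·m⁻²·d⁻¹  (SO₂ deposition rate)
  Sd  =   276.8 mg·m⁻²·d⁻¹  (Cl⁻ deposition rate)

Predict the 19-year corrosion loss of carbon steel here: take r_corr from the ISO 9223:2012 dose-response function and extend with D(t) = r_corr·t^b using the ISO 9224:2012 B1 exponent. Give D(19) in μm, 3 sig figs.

carbon steel: T>10 °C ⇒ hinge -0.054·(13.2−10) = -0.1728
  Pd branch = 1.77·Pd^0.52·e^(0.02·RH+f) = 79.42 μm/a
  Cl⁻ term: 0.102·276.8^0.62·exp(0.033·73+0.04·13.2) = 62.84
  sum: 79.42 + 62.84 → r_corr = 142.3 μm/a
Long-term exponent b (ISO 9224 Table 2, B1) = 0.523
  D(19) = 142.3 × 19^0.523 = 142.3 × 4.664 = 663.5 μm

D(19) = 664 μm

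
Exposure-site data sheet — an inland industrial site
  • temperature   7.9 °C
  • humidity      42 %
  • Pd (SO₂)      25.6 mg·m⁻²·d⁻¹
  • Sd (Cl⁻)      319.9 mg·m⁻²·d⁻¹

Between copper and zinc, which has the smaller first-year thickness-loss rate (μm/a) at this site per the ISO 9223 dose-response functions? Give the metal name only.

copper

copper: f(T) = +0.126·(T−10) [T≤10 °C] = -0.2646
  sulphur-dioxide contribution → 0.1126 μm/a
  chloride contribution → 0.325 μm/a
  total first-year rate 0.4376 μm/a
zinc: temperature factor f = +0.038·(-2.1) = -0.0798
  sulphur-dioxide contribution → 0.3425 μm/a
  chloride contribution → 1.284 μm/a
  ⇒ r_corr(zinc) = 1.626 μm/a
Ordering by μm/a: zinc (1.63) > copper (0.438)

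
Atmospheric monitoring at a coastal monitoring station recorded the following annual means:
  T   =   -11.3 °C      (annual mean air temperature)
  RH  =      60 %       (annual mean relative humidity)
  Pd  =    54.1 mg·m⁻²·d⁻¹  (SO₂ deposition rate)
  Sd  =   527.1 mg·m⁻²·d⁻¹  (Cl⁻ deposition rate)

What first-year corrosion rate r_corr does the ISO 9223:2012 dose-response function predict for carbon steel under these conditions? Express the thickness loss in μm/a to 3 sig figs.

carbon steel: T≤10 °C ⇒ hinge +0.150·(-11.3−10) = -3.1950
  sulphur-dioxide contribution → 1.918 μm/a
  chloride contribution → 22.9 μm/a
  ⇒ r_corr(carbon steel) = 24.81 μm/a

r_corr = 24.8 μm/a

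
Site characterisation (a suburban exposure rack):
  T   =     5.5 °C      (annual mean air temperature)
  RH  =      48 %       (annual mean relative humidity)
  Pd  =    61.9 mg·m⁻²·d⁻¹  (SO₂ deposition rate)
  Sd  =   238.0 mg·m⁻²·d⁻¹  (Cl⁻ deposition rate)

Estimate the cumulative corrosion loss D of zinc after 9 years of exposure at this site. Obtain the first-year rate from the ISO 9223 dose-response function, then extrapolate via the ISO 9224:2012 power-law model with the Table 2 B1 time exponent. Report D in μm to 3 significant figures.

D(9) = 9.16 μm

zinc: T≤10 °C ⇒ hinge +0.038·(5.5−10) = -0.1710
  SO₂ term: 0.0129·61.9^0.44·exp(0.046·48-0.1710) = 0.6076
  Sd branch = 0.0175·Sd^0.57·e^(0.008·RH+0.085·T) = 0.9279 μm/a
  r_corr = 0.6076 + 0.9279 = 1.535 μm/a
Power-law: D(9) = r_corr · 9^0.813
  D(9) = 1.535 × 9^0.813 = 1.535 × 5.968 = 9.163 μm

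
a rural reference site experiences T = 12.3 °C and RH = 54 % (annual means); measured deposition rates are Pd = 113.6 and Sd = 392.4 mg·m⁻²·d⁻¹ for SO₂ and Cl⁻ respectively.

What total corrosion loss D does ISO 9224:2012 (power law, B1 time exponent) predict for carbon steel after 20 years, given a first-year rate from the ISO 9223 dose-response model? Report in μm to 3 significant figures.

D(20) = 451 μm

carbon steel: temperature factor f = -0.054·(2.3) = -0.1242
  SO₂ term: 1.77·113.6^0.52·exp(0.02·54-0.1242) = 53.93
  Cl⁻ term: 0.102·392.4^0.62·exp(0.033·54+0.04·12.3) = 40.21
  sum: 53.93 + 40.21 → r_corr = 94.14 μm/a
ISO 9224: D(t) = r_corr · t^b with b = 0.523 (carbon steel, B1)
  D(20) = 94.14 × 20^0.523 = 94.14 × 4.791 = 451 μm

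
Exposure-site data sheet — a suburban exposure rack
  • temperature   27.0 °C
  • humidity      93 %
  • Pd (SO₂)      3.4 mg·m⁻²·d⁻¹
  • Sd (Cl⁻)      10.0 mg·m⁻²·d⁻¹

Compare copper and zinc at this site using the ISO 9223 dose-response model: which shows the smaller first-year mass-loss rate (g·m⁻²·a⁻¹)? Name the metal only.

copper: T>10 °C ⇒ hinge -0.080·(27.0−10) = -1.3600
  sulphur-dioxide contribution → 0.4516 μm/a
  chloride contribution → 2.039 μm/a
  ⇒ r_corr(copper) = 2.49 μm/a
  mass loss = 2.49 μm/a × 8.96 g/cm³ = 22.31 g·m⁻²·a⁻¹
zinc: f(T) = -0.071·(T−10) [T>10 °C] = -1.2070
  sulphur-dioxide contribution → 0.4766 μm/a
  chloride contribution → 1.358 μm/a
  total first-year rate 1.834 μm/a
  mass loss = 1.834 μm/a × 7.14 g/cm³ = 13.1 g·m⁻²·a⁻¹
Ordering by g·m⁻²·a⁻¹: copper (22.3) > zinc (13.1)

zinc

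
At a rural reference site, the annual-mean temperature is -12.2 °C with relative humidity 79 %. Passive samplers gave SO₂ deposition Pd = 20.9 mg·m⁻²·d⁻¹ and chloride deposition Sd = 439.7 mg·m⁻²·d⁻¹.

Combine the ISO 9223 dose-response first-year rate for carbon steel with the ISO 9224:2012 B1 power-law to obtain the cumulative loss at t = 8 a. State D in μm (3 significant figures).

D(8) = 114 μm

carbon steel: temperature factor f = +0.150·(-22.2) = -3.3300
  SO₂ term: 1.77·20.9^0.52·exp(0.02·79-3.3300) = 1.494
  Sd branch = 0.102·Sd^0.62·e^(0.033·RH+0.04·T) = 36.95 μm/a
  sum: 1.494 + 36.95 → r_corr = 38.45 μm/a
Long-term exponent b (ISO 9224 Table 2, B1) = 0.523
  D(8) = 38.45 × 8^0.523 = 38.45 × 2.967 = 114.1 μm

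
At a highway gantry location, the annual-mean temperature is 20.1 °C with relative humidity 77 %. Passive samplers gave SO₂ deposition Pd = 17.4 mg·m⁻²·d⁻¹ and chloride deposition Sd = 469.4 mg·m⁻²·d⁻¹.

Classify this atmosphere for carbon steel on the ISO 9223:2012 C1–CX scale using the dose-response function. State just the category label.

carbon steel: T>10 °C ⇒ hinge -0.054·(20.1−10) = -0.5454
  sulphur-dioxide contribution → 21.14 μm/a
  chloride contribution → 131.1 μm/a
  total first-year rate 152.3 μm/a
Category bounds: 80…200 μm/a bracket r_corr ⇒ C5

C5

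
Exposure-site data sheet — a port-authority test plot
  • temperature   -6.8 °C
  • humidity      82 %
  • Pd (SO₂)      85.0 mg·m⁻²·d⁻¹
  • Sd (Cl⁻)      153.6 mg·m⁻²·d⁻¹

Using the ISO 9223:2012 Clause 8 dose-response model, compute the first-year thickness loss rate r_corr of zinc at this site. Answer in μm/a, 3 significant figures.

zinc: temperature factor f = +0.038·(-16.8) = -0.6384
  SO₂ term: 0.0129·85.0^0.44·exp(0.046·82-0.6384) = 2.091
  Sd branch = 0.0175·Sd^0.57·e^(0.008·RH+0.085·T) = 0.3335 μm/a
  sum: 2.091 + 0.3335 → r_corr = 2.425 μm/a

r_corr = 2.42 μm/a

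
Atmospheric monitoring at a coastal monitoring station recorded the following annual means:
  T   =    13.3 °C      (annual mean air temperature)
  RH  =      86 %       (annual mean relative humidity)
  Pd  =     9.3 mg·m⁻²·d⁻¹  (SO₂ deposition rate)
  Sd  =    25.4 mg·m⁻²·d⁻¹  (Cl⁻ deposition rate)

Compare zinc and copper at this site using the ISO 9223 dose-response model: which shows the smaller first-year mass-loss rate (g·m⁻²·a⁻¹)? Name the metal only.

zinc: temperature factor f = -0.071·(3.3) = -0.2343
  SO₂ term: 0.0129·9.3^0.44·exp(0.046·86-0.2343) = 1.422
  Cl⁻ term: 0.0175·25.4^0.57·exp(0.008·86+0.085·13.3) = 0.6816
  sum: 1.422 + 0.6816 → r_corr = 2.104 μm/a
  mass loss = 2.104 μm/a × 7.14 g/cm³ = 15.02 g·m⁻²·a⁻¹
copper: f(T) = -0.080·(T−10) [T>10 °C] = -0.2640
  SO₂ term: 0.0053·9.3^0.26·exp(0.059·86-0.2640) = 1.162
  Sd branch = 0.01025·Sd^0.27·e^(0.036·RH+0.049·T) = 1.041 μm/a
  sum: 1.162 + 1.041 → r_corr = 2.203 μm/a
  mass loss = 2.203 μm/a × 8.96 g/cm³ = 19.74 g·m⁻²·a⁻¹
Ordering by g·m⁻²·a⁻¹: copper (19.7) > zinc (15)

zinc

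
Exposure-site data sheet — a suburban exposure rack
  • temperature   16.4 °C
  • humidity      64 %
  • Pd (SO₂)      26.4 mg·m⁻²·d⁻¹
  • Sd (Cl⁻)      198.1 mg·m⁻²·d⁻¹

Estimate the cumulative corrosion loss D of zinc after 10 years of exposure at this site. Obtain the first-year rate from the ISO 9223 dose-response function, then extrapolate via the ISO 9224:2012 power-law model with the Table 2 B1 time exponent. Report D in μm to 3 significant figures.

D(10) = 19.9 μm

zinc: temperature factor f = -0.071·(6.4) = -0.4544
  Pd branch = 0.0129·Pd^0.44·e^(0.046·RH+f) = 0.6566 μm/a
  Cl⁻ term: 0.0175·198.1^0.57·exp(0.008·64+0.085·16.4) = 2.399
  sum: 0.6566 + 2.399 → r_corr = 3.056 μm/a
Long-term exponent b (ISO 9224 Table 2, B1) = 0.813
  D(10) = 3.056 × 10^0.813 = 3.056 × 6.501 = 19.87 μm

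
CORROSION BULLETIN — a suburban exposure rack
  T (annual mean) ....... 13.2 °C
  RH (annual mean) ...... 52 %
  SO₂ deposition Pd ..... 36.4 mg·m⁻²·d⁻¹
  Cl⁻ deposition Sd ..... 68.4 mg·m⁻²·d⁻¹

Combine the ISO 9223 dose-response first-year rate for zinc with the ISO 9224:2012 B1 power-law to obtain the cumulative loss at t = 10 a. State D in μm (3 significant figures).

D(10) = 9.44 μm

zinc: T>10 °C ⇒ hinge -0.071·(13.2−10) = -0.2272
  SO₂ term: 0.0129·36.4^0.44·exp(0.046·52-0.2272) = 0.5466
  Sd branch = 0.0175·Sd^0.57·e^(0.008·RH+0.085·T) = 0.9057 μm/a
  r_corr = 0.5466 + 0.9057 = 1.452 μm/a
Power-law: D(10) = r_corr · 10^0.813
  D(10) = 1.452 × 10^0.813 = 1.452 × 6.501 = 9.441 μm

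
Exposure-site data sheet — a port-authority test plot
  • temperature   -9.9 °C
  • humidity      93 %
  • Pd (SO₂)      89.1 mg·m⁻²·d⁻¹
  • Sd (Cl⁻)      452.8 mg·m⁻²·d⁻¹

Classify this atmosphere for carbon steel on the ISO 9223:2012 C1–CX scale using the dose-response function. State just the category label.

C4

carbon steel: temperature factor f = +0.150·(-19.9) = -2.9850
  Pd branch = 1.77·Pd^0.52·e^(0.02·RH+f) = 5.934 μm/a
  Sd branch = 0.102·Sd^0.62·e^(0.033·RH+0.04·T) = 65.48 μm/a
  sum: 5.934 + 65.48 → r_corr = 71.42 μm/a
Category bounds: 50…80 μm/a bracket r_corr ⇒ C4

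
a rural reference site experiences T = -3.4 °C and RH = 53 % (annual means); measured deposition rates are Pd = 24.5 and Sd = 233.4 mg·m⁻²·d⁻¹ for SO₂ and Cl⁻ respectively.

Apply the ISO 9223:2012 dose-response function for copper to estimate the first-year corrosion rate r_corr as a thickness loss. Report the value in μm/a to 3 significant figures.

r_corr = 0.306 μm/a

copper: temperature factor f = +0.126·(-13.4) = -1.6884
  Pd branch = 0.0053·Pd^0.26·e^(0.059·RH+f) = 0.05131 μm/a
  Cl⁻ term: 0.01025·233.4^0.27·exp(0.036·53+0.049·-3.4) = 0.2549
  r_corr = 0.05131 + 0.2549 = 0.3062 μm/a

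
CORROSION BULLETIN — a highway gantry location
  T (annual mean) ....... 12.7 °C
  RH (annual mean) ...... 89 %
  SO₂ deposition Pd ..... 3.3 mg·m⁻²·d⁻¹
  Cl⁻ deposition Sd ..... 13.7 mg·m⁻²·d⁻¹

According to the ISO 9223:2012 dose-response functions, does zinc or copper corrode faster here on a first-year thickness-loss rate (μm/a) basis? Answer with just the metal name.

copper

zinc: f(T) = -0.071·(T−10) [T>10 °C] = -0.1917
  SO₂ term: 0.0129·3.3^0.44·exp(0.046·89-0.1917) = 1.08
  Cl⁻ term: 0.0175·13.7^0.57·exp(0.008·89+0.085·12.7) = 0.4667
  sum: 1.08 + 0.4667 → r_corr = 1.547 μm/a
copper: temperature factor f = -0.080·(2.7) = -0.2160
  SO₂ term: 0.0053·3.3^0.26·exp(0.059·89-0.2160) = 1.111
  Cl⁻ term: 0.01025·13.7^0.27·exp(0.036·89+0.049·12.7) = 0.9536
  r_corr = 1.111 + 0.9536 = 2.065 μm/a
Ordering by μm/a: copper (2.06) > zinc (1.55)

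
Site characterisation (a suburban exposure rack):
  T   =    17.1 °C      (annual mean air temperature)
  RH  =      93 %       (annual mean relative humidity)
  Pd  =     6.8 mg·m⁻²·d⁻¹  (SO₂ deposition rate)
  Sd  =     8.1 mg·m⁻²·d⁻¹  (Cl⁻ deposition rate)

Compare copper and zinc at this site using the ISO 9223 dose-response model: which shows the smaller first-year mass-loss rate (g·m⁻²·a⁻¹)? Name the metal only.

zinc

copper: T>10 °C ⇒ hinge -0.080·(17.1−10) = -0.5680
  sulphur-dioxide contribution → 1.194 μm/a
  chloride contribution → 1.186 μm/a
  total first-year rate 2.38 μm/a
  mass loss = 2.38 μm/a × 8.96 g/cm³ = 21.32 g·m⁻²·a⁻¹
zinc: f(T) = -0.071·(T−10) [T>10 °C] = -0.5041
  sulphur-dioxide contribution → 1.306 μm/a
  chloride contribution → 0.5191 μm/a
  ⇒ r_corr(zinc) = 1.825 μm/a
  mass loss = 1.825 μm/a × 7.14 g/cm³ = 13.03 g·m⁻²·a⁻¹
Ordering by g·m⁻²·a⁻¹: copper (21.3) > zinc (13)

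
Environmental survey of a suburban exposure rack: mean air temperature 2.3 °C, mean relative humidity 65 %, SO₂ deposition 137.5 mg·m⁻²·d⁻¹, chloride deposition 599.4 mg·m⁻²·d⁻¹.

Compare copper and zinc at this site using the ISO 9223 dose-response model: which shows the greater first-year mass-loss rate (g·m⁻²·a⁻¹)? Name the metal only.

copper: temperature factor f = +0.126·(-7.7) = -0.9702
  sulphur-dioxide contribution → 0.3345 μm/a
  chloride contribution → 0.6697 μm/a
  ⇒ r_corr(copper) = 1.004 μm/a
  mass loss = 1.004 μm/a × 8.96 g/cm³ = 8.998 g·m⁻²·a⁻¹
zinc: temperature factor f = +0.038·(-7.7) = -0.2926
  sulphur-dioxide contribution → 1.671 μm/a
  chloride contribution → 1.371 μm/a
  ⇒ r_corr(zinc) = 3.042 μm/a
  mass loss = 3.042 μm/a × 7.14 g/cm³ = 21.72 g·m⁻²·a⁻¹
Ordering by g·m⁻²·a⁻¹: zinc (21.7) > copper (9)

zinc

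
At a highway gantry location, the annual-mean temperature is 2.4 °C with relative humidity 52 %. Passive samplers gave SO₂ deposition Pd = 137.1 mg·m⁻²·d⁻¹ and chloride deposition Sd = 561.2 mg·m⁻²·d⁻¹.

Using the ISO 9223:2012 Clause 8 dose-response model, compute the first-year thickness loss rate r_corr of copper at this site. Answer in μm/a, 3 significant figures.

r_corr = 0.571 μm/a

copper: temperature factor f = +0.126·(-7.6) = -0.9576
  sulphur-dioxide contribution → 0.1572 μm/a
  chloride contribution → 0.4141 μm/a
  total first-year rate 0.5713 μm/a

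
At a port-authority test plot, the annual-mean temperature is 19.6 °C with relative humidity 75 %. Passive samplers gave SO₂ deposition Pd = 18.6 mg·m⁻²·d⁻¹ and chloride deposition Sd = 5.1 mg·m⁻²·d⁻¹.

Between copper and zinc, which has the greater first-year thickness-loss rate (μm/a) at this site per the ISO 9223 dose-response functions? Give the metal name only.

zinc

copper: f(T) = -0.080·(T−10) [T>10 °C] = -0.7680
  SO₂ term: 0.0053·18.6^0.26·exp(0.059·75-0.7680) = 0.4391
  Cl⁻ term: 0.01025·5.1^0.27·exp(0.036·75+0.049·19.6) = 0.6187
  r_corr = 0.4391 + 0.6187 = 1.058 μm/a
zinc: temperature factor f = -0.071·(9.6) = -0.6816
  SO₂ term: 0.0129·18.6^0.44·exp(0.046·75-0.6816) = 0.7438
  Cl⁻ term: 0.0175·5.1^0.57·exp(0.008·75+0.085·19.6) = 0.427
  r_corr = 0.7438 + 0.427 = 1.171 μm/a
Ordering by μm/a: zinc (1.17) > copper (1.06)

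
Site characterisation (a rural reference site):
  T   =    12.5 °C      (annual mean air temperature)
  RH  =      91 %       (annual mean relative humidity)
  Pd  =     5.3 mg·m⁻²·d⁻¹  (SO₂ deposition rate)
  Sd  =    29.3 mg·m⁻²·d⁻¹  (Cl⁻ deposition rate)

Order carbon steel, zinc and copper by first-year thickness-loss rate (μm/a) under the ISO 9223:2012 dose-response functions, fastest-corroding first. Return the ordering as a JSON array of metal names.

carbon steel: f(T) = -0.054·(T−10) [T>10 °C] = -0.1350
  sulphur-dioxide contribution → 22.72 μm/a
  chloride contribution → 27.5 μm/a
  ⇒ r_corr(carbon steel) = 50.22 μm/a
zinc: temperature factor f = -0.071·(2.5) = -0.1775
  sulphur-dioxide contribution → 1.48 μm/a
  chloride contribution → 0.719 μm/a
  total first-year rate 2.199 μm/a
copper: f(T) = -0.080·(T−10) [T>10 °C] = -0.2000
  sulphur-dioxide contribution → 1.437 μm/a
  chloride contribution → 1.246 μm/a
  ⇒ r_corr(copper) = 2.683 μm/a
Ordering by μm/a: carbon steel (50.2) > copper (2.68) > zinc (2.2)

["carbon steel", "copper", "zinc"]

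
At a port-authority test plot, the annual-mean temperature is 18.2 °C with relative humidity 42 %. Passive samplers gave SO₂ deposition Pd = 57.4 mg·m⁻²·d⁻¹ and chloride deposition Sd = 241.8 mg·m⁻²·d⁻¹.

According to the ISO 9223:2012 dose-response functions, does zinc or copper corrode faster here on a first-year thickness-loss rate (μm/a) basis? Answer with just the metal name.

zinc

zinc: f(T) = -0.071·(T−10) [T>10 °C] = -0.5822
  sulphur-dioxide contribution → 0.2956 μm/a
  chloride contribution → 2.627 μm/a
  ⇒ r_corr(zinc) = 2.922 μm/a
copper: temperature factor f = -0.080·(8.2) = -0.6560
  sulphur-dioxide contribution → 0.09395 μm/a
  chloride contribution → 0.4991 μm/a
  ⇒ r_corr(copper) = 0.5931 μm/a
Ordering by μm/a: zinc (2.92) > copper (0.593)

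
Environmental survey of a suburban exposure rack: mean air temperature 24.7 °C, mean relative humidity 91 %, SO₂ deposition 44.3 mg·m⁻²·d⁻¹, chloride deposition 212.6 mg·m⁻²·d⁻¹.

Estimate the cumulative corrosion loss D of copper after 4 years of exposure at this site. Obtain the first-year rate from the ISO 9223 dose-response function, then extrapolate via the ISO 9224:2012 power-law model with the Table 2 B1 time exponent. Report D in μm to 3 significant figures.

D(4) = 12.1 μm

copper: f(T) = -0.080·(T−10) [T>10 °C] = -1.1760
  SO₂ term: 0.0053·44.3^0.26·exp(0.059·91-1.1760) = 0.9405
  Sd branch = 0.01025·Sd^0.27·e^(0.036·RH+0.049·T) = 3.868 μm/a
  sum: 0.9405 + 3.868 → r_corr = 4.809 μm/a
Long-term exponent b (ISO 9224 Table 2, B1) = 0.667
  D(4) = 4.809 × 4^0.667 = 4.809 × 2.521 = 12.12 μm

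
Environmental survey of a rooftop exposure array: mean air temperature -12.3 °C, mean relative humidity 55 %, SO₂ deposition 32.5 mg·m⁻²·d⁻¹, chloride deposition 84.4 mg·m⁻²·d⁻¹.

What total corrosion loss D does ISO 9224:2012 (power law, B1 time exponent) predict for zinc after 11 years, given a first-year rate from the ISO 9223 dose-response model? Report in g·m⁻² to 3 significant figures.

D(11) = 22.1 g·m⁻²

zinc: temperature factor f = +0.038·(-22.3) = -0.8474
  Pd branch = 0.0129·Pd^0.44·e^(0.046·RH+f) = 0.321 μm/a
  Sd branch = 0.0175·Sd^0.57·e^(0.008·RH+0.085·T) = 0.1197 μm/a
  sum: 0.321 + 0.1197 → r_corr = 0.4407 μm/a
Long-term exponent b (ISO 9224 Table 2, B1) = 0.813
  D(11) = 0.4407 × 11^0.813 = 0.4407 × 7.025 = 3.096 μm
  Mass loss = 3.096 μm × 7.14 g/cm³ = 22.11 g·m⁻²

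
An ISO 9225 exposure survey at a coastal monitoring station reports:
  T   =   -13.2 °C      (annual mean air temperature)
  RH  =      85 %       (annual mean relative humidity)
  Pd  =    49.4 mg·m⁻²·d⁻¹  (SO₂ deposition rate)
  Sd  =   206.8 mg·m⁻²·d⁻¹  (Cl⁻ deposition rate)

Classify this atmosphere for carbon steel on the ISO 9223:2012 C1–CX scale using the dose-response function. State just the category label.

C3

carbon steel: temperature factor f = +0.150·(-23.2) = -3.4800
  Pd branch = 1.77·Pd^0.52·e^(0.02·RH+f) = 2.268 μm/a
  Cl⁻ term: 0.102·206.8^0.62·exp(0.033·85+0.04·-13.2) = 27.11
  sum: 2.268 + 27.11 → r_corr = 29.38 μm/a
Category bounds: 25…50 μm/a bracket r_corr ⇒ C3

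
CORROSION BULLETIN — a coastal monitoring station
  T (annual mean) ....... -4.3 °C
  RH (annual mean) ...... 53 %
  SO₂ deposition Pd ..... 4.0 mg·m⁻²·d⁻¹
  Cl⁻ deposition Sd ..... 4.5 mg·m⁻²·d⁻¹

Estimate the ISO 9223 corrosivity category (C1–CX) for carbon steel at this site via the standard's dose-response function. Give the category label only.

C2

carbon steel: temperature factor f = +0.150·(-14.3) = -2.1450
  sulphur-dioxide contribution → 1.23 μm/a
  chloride contribution → 1.255 μm/a
  total first-year rate 2.484 μm/a
ISO 9223 Table 2 (carbon steel): 1.3 < 2.48 ≤ 25 μm/a ⇒ C2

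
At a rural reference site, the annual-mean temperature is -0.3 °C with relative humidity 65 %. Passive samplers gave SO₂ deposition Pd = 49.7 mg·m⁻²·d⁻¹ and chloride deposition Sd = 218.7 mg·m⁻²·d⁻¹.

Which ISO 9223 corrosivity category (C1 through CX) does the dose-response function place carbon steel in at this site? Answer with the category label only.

C3

carbon steel: temperature factor f = +0.150·(-10.3) = -1.5450
  Pd branch = 1.77·Pd^0.52·e^(0.02·RH+f) = 10.56 μm/a
  Cl⁻ term: 0.102·218.7^0.62·exp(0.033·65+0.04·-0.3) = 24.3
  sum: 10.56 + 24.3 → r_corr = 34.86 μm/a
Category bounds: 25…50 μm/a bracket r_corr ⇒ C3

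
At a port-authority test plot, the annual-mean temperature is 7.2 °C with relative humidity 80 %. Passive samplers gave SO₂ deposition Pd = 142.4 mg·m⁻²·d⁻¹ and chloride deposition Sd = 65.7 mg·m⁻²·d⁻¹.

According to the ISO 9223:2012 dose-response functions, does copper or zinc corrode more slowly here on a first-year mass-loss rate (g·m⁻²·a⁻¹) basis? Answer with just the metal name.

copper

copper: temperature factor f = +0.126·(-2.8) = -0.3528
  SO₂ term: 0.0053·142.4^0.26·exp(0.059·80-0.3528) = 1.516
  Cl⁻ term: 0.01025·65.7^0.27·exp(0.036·80+0.049·7.2) = 0.8044
  sum: 1.516 + 0.8044 → r_corr = 2.321 μm/a
  mass loss = 2.321 μm/a × 8.96 g/cm³ = 20.79 g·m⁻²·a⁻¹
zinc: temperature factor f = +0.038·(-2.8) = -0.1064
  SO₂ term: 0.0129·142.4^0.44·exp(0.046·80-0.1064) = 4.075
  Sd branch = 0.0175·Sd^0.57·e^(0.008·RH+0.085·T) = 0.6649 μm/a
  sum: 4.075 + 0.6649 → r_corr = 4.74 μm/a
  mass loss = 4.74 μm/a × 7.14 g/cm³ = 33.84 g·m⁻²·a⁻¹
Ordering by g·m⁻²·a⁻¹: zinc (33.8) > copper (20.8)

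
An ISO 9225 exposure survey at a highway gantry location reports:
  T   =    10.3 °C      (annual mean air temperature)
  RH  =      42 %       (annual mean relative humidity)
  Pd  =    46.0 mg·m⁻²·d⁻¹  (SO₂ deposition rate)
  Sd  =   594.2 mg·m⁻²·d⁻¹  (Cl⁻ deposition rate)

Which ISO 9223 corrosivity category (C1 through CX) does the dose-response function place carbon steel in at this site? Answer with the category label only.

C4

carbon steel: f(T) = -0.054·(T−10) [T>10 °C] = -0.0162
  sulphur-dioxide contribution → 29.54 μm/a
  chloride contribution → 32.31 μm/a
  total first-year rate 61.85 μm/a
Category bounds: 50…80 μm/a bracket r_corr ⇒ C4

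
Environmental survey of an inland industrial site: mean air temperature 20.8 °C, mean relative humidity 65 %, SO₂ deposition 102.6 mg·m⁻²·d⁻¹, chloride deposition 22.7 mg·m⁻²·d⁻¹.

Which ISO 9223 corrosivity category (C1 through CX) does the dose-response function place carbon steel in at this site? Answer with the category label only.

C4

carbon steel: f(T) = -0.054·(T−10) [T>10 °C] = -0.5832
  sulphur-dioxide contribution → 40.28 μm/a
  chloride contribution → 13.87 μm/a
  ⇒ r_corr(carbon steel) = 54.15 μm/a
Category bounds: 50…80 μm/a bracket r_corr ⇒ C4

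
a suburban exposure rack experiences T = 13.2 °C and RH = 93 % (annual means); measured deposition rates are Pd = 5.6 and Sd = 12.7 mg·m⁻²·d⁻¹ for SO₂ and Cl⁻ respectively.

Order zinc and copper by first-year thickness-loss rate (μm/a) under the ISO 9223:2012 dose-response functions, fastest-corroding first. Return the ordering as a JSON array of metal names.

["copper", "zinc"]

zinc: T>10 °C ⇒ hinge -0.071·(13.2−10) = -0.2272
  Pd branch = 0.0129·Pd^0.44·e^(0.046·RH+f) = 1.581 μm/a
  Sd branch = 0.0175·Sd^0.57·e^(0.008·RH+0.085·T) = 0.4815 μm/a
  sum: 1.581 + 0.4815 → r_corr = 2.063 μm/a
copper: f(T) = -0.080·(T−10) [T>10 °C] = -0.2560
  SO₂ term: 0.0053·5.6^0.26·exp(0.059·93-0.2560) = 1.551
  Sd branch = 0.01025·Sd^0.27·e^(0.036·RH+0.049·T) = 1.106 μm/a
  r_corr = 1.551 + 1.106 = 2.657 μm/a
Ordering by μm/a: copper (2.66) > zinc (2.06)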